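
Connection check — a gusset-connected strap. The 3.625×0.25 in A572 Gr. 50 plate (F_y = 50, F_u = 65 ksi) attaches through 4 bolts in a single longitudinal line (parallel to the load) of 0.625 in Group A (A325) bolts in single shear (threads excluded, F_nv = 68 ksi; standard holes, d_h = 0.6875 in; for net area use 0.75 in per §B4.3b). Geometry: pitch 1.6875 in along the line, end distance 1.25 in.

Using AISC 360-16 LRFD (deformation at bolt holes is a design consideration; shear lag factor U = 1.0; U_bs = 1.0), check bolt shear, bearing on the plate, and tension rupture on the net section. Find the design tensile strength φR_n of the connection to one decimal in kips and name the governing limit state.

35.0 kips (net-section rupture governs)

Bolt shear: A_b = π(0.625)²/4 = 0.3068 in². φR_n = 0.75 × 68 × 0.3068 × 4 × 1 = 62.6 kips.
Bearing (0.25 in plate, F_u = 65 ksi): end bolts L_c = 1.25 − 0.6875/2 = 0.90625, R_n = min(1.2×0.90625×0.25×65, 2.4×0.625×0.25×65) = 17.672 kips/bolt; interior L_c = 1.6875 − 0.6875 = 1, R_n = 19.5 kips/bolt. φR_n = 0.75 × (1×17.672 + 3×19.5) = 57.1 kips.
Tension rupture (net): A_n = (3.625 − 1×0.75)×0.25 = 0.71875 in² (U = 1.0, A_e = A_n). φR_n = 0.75 × 65 × 0.71875 = 35.0 kips.
Governing: min(62.6, 57.1, 35.0) = 35.0 kips → net-section rupture.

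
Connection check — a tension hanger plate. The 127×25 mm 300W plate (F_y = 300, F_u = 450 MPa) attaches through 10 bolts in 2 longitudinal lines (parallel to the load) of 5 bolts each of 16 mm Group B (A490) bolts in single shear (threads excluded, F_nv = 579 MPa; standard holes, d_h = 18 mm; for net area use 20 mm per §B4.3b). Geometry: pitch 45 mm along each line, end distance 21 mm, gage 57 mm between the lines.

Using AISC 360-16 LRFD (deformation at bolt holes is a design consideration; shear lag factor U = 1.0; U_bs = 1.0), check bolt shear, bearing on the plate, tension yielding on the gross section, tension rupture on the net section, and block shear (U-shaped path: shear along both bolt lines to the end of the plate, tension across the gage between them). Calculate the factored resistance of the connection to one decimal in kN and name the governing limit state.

734.1 kN (net-section rupture governs)

Bolt shear: A_b = π(16)²/4 = 201.06 mm². φR_n = 0.75 × 579 × 201.06 × 10 × 1 = 873.1 kN.
Bearing (25 mm plate, F_u = 450 MPa): end bolts L_c = 21 − 18/2 = 12, R_n = min(1.2×12×25×450, 2.4×16×25×450) = 162 kN/bolt; interior L_c = 45 − 18 = 27, R_n = 364.5 kN/bolt. φR_n = 0.75 × (2×162 + 8×364.5) = 2430.0 kN.
Tension yield (gross): A_g = 127×25 = 3175 mm². φR_n = 0.90 × 300 × 3175 = 857.3 kN.
Tension rupture (net): A_n = (127 − 2×20)×25 = 2175 mm² (U = 1.0, A_e = A_n). φR_n = 0.75 × 450 × 2175 = 734.1 kN.
Block shear: shear path 2×[21+4×45] = 2×201 mm, A_gv = 10050, A_nv = 2×(201 − 4.5×20)×25 = 5550 mm²; tension across gage: (57 − 1×20)×25 = 925 mm². R_n = min(0.6×450×5550, 0.6×300×10050) + 1.0×450×925 = min(1498.5, 1809) + 416.25 = 1914.8 kN. φR_n = 0.75 × 1914.8 = 1436.1 kN.
Governing: min(873.1, 2430.0, 857.3, 734.1, 1436.1) = 734.1 kN → net-section rupture.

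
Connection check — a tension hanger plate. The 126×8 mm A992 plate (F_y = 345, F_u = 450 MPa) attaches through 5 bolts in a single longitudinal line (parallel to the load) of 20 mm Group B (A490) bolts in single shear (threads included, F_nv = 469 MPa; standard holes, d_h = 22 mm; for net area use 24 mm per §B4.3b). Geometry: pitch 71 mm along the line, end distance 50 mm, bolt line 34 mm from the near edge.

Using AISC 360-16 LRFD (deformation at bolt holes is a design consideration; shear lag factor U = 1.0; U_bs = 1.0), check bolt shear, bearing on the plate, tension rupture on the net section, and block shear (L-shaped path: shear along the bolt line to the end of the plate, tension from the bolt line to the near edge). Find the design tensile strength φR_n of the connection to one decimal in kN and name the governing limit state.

Bolt shear: A_b = π(20)²/4 = 314.16 mm². φR_n = 0.75 × 469 × 314.16 × 5 × 1 = 552.5 kN.
Bearing (8 mm plate, F_u = 450 MPa): end bolts L_c = 50 − 22/2 = 39, R_n = min(1.2×39×8×450, 2.4×20×8×450) = 168.48 kN/bolt; interior L_c = 71 − 22 = 49, R_n = 172.8 kN/bolt. φR_n = 0.75 × (1×168.48 + 4×172.8) = 644.8 kN.
Tension rupture (net): A_n = (126 − 1×24)×8 = 816 mm² (U = 1.0, A_e = A_n). φR_n = 0.75 × 450 × 816 = 275.4 kN.
Block shear: shear path 1×[50+4×71] = 1×334 mm, A_gv = 2672, A_nv = 1×(334 − 4.5×24)×8 = 1808 mm²; tension to near edge: (34 − 0.5×24)×8 = 176 mm². R_n = min(0.6×450×1808, 0.6×345×2672) + 1.0×450×176 = min(488.16, 553.1) + 79.2 = 567.36 kN. φR_n = 0.75 × 567.36 = 425.5 kN.
Governing: min(552.5, 644.8, 275.4, 425.5) = 275.4 kN → net-section rupture.

275.4 kN (net-section rupture governs)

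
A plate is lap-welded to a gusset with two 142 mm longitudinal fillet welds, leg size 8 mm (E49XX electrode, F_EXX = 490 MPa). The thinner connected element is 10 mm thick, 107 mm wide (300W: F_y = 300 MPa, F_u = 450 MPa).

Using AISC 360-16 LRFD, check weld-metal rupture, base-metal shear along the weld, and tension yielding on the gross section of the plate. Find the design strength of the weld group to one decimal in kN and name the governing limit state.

288.9 kN (gross-section yield governs)

Weld metal: throat = 0.707×8 = 5.656 mm, L = 2×142 = 284 mm. φR_n = 0.75 × 0.6 × 490 × 5.656 × 284 = 354.2 kN.
Base metal shear (10 mm plate): yield φR_n = 1.0×0.6×300×10×284 = 511.2 kN; rupture φR_n = 0.75×0.6×450×10×284 = 575.1 kN; take 511.2 kN (yield).
Tension yield (gross): A_g = 107×10 = 1070 mm². φR_n = 0.90 × 300 × 1070 = 288.9 kN.
Governing: min(354.2, 511.2, 288.9) = 288.9 kN → gross-section yield.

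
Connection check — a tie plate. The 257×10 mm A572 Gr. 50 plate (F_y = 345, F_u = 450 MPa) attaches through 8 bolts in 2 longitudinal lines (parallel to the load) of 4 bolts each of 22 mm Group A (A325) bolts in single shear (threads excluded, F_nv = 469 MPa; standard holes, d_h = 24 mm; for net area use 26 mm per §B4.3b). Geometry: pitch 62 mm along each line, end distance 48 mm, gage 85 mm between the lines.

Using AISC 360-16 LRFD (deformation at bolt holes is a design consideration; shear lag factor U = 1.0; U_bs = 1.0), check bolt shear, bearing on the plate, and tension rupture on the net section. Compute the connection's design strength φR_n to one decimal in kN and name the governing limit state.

691.9 kN (net-section rupture governs)

Bolt shear: A_b = π(22)²/4 = 380.13 mm². φR_n = 0.75 × 469 × 380.13 × 8 × 1 = 1069.7 kN.
Bearing (10 mm plate, F_u = 450 MPa): end bolts L_c = 48 − 24/2 = 36, R_n = min(1.2×36×10×450, 2.4×22×10×450) = 194.4 kN/bolt; interior L_c = 62 − 24 = 38, R_n = 205.2 kN/bolt. φR_n = 0.75 × (2×194.4 + 6×205.2) = 1215.0 kN.
Tension rupture (net): A_n = (257 − 2×26)×10 = 2050 mm² (U = 1.0, A_e = A_n). φR_n = 0.75 × 450 × 2050 = 691.9 kN.
Governing: min(1069.7, 1215.0, 691.9) = 691.9 kN → net-section rupture.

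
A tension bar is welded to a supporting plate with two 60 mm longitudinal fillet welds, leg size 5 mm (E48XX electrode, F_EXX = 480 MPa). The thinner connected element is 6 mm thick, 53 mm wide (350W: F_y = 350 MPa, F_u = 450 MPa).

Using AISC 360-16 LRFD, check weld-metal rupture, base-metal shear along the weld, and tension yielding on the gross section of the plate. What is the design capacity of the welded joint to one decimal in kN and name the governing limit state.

91.6 kN (weld metal governs)

Weld metal: throat = 0.707×5 = 3.535 mm, L = 2×60 = 120 mm. φR_n = 0.75 × 0.6 × 480 × 3.535 × 120 = 91.6 kN.
Base metal shear (6 mm plate): yield φR_n = 1.0×0.6×350×6×120 = 151.2 kN; rupture φR_n = 0.75×0.6×450×6×120 = 145.8 kN; take 145.8 kN (rupture).
Tension yield (gross): A_g = 53×6 = 318 mm². φR_n = 0.90 × 350 × 318 = 100.2 kN.
Governing: min(91.6, 145.8, 100.2) = 91.6 kN → weld metal.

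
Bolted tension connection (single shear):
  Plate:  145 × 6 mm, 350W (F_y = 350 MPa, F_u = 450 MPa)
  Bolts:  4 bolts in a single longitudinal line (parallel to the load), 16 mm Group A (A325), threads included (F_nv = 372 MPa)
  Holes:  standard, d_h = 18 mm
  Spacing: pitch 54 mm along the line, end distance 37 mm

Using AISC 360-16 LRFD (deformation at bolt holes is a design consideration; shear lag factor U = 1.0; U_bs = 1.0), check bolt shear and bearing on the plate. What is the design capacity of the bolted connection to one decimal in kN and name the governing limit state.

Bolt shear: A_b = π(16)²/4 = 201.06 mm². φR_n = 0.75 × 372 × 201.06 × 4 × 1 = 224.4 kN.
Bearing (6 mm plate, F_u = 450 MPa): end bolts L_c = 37 − 18/2 = 28, R_n = min(1.2×28×6×450, 2.4×16×6×450) = 90.72 kN/bolt; interior L_c = 54 − 18 = 36, R_n = 103.68 kN/bolt. φR_n = 0.75 × (1×90.72 + 3×103.68) = 301.3 kN.
Governing: min(224.4, 301.3) = 224.4 kN → bolt shear.

224.4 kN (bolt shear governs)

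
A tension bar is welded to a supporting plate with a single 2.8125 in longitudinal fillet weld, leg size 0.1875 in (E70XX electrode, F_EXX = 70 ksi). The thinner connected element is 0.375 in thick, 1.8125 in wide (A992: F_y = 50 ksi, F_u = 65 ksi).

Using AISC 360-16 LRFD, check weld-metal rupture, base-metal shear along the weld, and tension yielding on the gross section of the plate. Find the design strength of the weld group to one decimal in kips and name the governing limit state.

Weld metal: throat = 0.707×0.1875 = 0.13256 in, L = 2.8125 in. φR_n = 0.75 × 0.6 × 70 × 0.13256 × 2.8125 = 11.7 kips.
Base metal shear (0.375 in plate): yield φR_n = 1.0×0.6×50×0.375×2.8125 = 31.6 kips; rupture φR_n = 0.75×0.6×65×0.375×2.8125 = 30.8 kips; take 30.8 kips (rupture).
Tension yield (gross): A_g = 1.8125×0.375 = 0.67969 in². φR_n = 0.90 × 50 × 0.67969 = 30.6 kips.
Governing: min(11.7, 30.8, 30.6) = 11.7 kips → weld metal.

11.7 kips (weld metal governs)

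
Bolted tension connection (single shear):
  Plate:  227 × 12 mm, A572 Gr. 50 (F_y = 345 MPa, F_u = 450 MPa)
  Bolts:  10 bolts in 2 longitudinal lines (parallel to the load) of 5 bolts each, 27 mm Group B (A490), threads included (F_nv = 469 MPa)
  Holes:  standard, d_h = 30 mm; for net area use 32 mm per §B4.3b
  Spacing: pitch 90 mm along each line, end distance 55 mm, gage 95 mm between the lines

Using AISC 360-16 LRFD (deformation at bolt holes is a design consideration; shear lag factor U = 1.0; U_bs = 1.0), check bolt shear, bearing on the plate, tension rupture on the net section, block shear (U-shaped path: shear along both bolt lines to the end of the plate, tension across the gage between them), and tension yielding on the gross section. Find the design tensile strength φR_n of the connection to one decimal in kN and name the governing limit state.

Bolt shear: A_b = π(27)²/4 = 572.56 mm². φR_n = 0.75 × 469 × 572.56 × 10 × 1 = 2014.0 kN.
Bearing (12 mm plate, F_u = 450 MPa): end bolts L_c = 55 − 30/2 = 40, R_n = min(1.2×40×12×450, 2.4×27×12×450) = 259.2 kN/bolt; interior L_c = 90 − 30 = 60, R_n = 349.92 kN/bolt. φR_n = 0.75 × (2×259.2 + 8×349.92) = 2488.3 kN.
Tension rupture (net): A_n = (227 − 2×32)×12 = 1956 mm² (U = 1.0, A_e = A_n). φR_n = 0.75 × 450 × 1956 = 660.2 kN.
Block shear: shear path 2×[55+4×90] = 2×415 mm, A_gv = 9960, A_nv = 2×(415 − 4.5×32)×12 = 6504 mm²; tension across gage: (95 − 1×32)×12 = 756 mm². R_n = min(0.6×450×6504, 0.6×345×9960) + 1.0×450×756 = min(1756.1, 2061.7) + 340.2 = 2096.3 kN. φR_n = 0.75 × 2096.3 = 1572.2 kN.
Tension yield (gross): A_g = 227×12 = 2724 mm². φR_n = 0.90 × 345 × 2724 = 845.8 kN.
Governing: min(2014.0, 2488.3, 660.2, 1572.2, 845.8) = 660.2 kN → net-section rupture.

660.2 kN (net-section rupture governs)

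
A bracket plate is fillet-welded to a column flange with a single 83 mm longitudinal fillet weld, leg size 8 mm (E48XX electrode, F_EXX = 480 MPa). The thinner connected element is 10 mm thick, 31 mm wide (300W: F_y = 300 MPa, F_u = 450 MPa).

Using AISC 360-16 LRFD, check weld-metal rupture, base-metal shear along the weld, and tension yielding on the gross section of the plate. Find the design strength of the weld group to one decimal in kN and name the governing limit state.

83.7 kN (gross-section yield governs)

Weld metal: throat = 0.707×8 = 5.656 mm, L = 83 mm. φR_n = 0.75 × 0.6 × 480 × 5.656 × 83 = 101.4 kN.
Base metal shear (10 mm plate): yield φR_n = 1.0×0.6×300×10×83 = 149.4 kN; rupture φR_n = 0.75×0.6×450×10×83 = 168.1 kN; take 149.4 kN (yield).
Tension yield (gross): A_g = 31×10 = 310 mm². φR_n = 0.90 × 300 × 310 = 83.7 kN.
Governing: min(101.4, 149.4, 83.7) = 83.7 kN → gross-section yield.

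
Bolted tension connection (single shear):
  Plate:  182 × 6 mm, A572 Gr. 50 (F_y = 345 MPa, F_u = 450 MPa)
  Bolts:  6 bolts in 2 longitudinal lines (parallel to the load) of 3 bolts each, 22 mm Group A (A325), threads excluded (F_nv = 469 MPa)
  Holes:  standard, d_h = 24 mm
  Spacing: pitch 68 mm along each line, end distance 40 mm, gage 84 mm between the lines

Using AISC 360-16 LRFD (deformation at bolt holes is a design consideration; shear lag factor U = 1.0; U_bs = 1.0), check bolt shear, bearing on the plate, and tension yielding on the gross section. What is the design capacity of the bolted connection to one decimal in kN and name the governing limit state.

339.1 kN (gross-section yield governs)

Bolt shear: A_b = π(22)²/4 = 380.13 mm². φR_n = 0.75 × 469 × 380.13 × 6 × 1 = 802.3 kN.
Bearing (6 mm plate, F_u = 450 MPa): end bolts L_c = 40 − 24/2 = 28, R_n = min(1.2×28×6×450, 2.4×22×6×450) = 90.72 kN/bolt; interior L_c = 68 − 24 = 44, R_n = 142.56 kN/bolt. φR_n = 0.75 × (2×90.72 + 4×142.56) = 563.8 kN.
Tension yield (gross): A_g = 182×6 = 1092 mm². φR_n = 0.90 × 345 × 1092 = 339.1 kN.
Governing: min(802.3, 563.8, 339.1) = 339.1 kN → gross-section yield.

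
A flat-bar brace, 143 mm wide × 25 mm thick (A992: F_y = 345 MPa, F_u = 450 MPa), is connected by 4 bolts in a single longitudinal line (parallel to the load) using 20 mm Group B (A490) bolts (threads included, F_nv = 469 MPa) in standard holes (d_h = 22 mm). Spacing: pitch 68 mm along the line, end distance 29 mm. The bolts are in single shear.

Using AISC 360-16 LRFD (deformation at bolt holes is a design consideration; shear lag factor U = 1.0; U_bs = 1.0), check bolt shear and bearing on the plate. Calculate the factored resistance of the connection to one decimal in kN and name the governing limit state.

Bolt shear: A_b = π(20)²/4 = 314.16 mm². φR_n = 0.75 × 469 × 314.16 × 4 × 1 = 442.0 kN.
Bearing (25 mm plate, F_u = 450 MPa): end bolts L_c = 29 − 22/2 = 18, R_n = min(1.2×18×25×450, 2.4×20×25×450) = 243 kN/bolt; interior L_c = 68 − 22 = 46, R_n = 540 kN/bolt. φR_n = 0.75 × (1×243 + 3×540) = 1397.3 kN.
Governing: min(442.0, 1397.3) = 442.0 kN → bolt shear.

442.0 kN (bolt shear governs)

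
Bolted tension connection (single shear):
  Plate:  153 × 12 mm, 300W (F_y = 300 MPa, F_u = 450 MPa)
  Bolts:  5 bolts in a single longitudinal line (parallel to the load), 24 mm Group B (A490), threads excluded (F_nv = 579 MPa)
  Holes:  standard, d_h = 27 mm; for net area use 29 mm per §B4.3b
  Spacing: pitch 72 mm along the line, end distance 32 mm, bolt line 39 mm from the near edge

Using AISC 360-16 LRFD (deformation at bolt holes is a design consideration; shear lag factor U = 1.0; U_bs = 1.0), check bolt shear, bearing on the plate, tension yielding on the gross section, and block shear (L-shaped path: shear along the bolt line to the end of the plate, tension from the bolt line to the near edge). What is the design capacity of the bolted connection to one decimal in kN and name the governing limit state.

Bolt shear: A_b = π(24)²/4 = 452.39 mm². φR_n = 0.75 × 579 × 452.39 × 5 × 1 = 982.3 kN.
Bearing (12 mm plate, F_u = 450 MPa): end bolts L_c = 32 − 27/2 = 18.5, R_n = min(1.2×18.5×12×450, 2.4×24×12×450) = 119.88 kN/bolt; interior L_c = 72 − 27 = 45, R_n = 291.6 kN/bolt. φR_n = 0.75 × (1×119.88 + 4×291.6) = 964.7 kN.
Tension yield (gross): A_g = 153×12 = 1836 mm². φR_n = 0.90 × 300 × 1836 = 495.7 kN.
Block shear: shear path 1×[32+4×72] = 1×320 mm, A_gv = 3840, A_nv = 1×(320 − 4.5×29)×12 = 2274 mm²; tension to near edge: (39 − 0.5×29)×12 = 294 mm². R_n = min(0.6×450×2274, 0.6×300×3840) + 1.0×450×294 = min(613.98, 691.2) + 132.3 = 746.28 kN. φR_n = 0.75 × 746.28 = 559.7 kN.
Governing: min(982.3, 964.7, 495.7, 559.7) = 495.7 kN → gross-section yield.

495.7 kN (gross-section yield governs)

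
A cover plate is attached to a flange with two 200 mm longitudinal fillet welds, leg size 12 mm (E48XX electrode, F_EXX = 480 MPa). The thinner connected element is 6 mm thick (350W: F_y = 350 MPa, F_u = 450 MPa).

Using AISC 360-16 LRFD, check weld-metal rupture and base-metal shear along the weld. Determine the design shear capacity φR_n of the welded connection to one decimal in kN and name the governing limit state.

486.0 kN (base-metal shear governs)

Weld metal: throat = 0.707×12 = 8.484 mm, L = 2×200 = 400 mm. φR_n = 0.75 × 0.6 × 480 × 8.484 × 400 = 733.0 kN.
Base metal shear (6 mm plate): yield φR_n = 1.0×0.6×350×6×400 = 504.0 kN; rupture φR_n = 0.75×0.6×450×6×400 = 486.0 kN; take 486.0 kN (rupture).
Governing: min(733.0, 486.0) = 486.0 kN → base-metal shear.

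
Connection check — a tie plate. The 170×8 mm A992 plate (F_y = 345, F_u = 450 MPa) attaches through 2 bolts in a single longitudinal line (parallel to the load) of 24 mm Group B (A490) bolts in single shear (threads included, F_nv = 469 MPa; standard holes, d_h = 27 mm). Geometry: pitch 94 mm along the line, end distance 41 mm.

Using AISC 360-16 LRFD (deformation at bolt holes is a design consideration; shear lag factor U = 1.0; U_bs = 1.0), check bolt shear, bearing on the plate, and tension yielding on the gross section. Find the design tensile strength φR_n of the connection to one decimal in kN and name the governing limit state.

Bolt shear: A_b = π(24)²/4 = 452.39 mm². φR_n = 0.75 × 469 × 452.39 × 2 × 1 = 318.3 kN.
Bearing (8 mm plate, F_u = 450 MPa): end bolts L_c = 41 − 27/2 = 27.5, R_n = min(1.2×27.5×8×450, 2.4×24×8×450) = 118.8 kN/bolt; interior L_c = 94 − 27 = 67, R_n = 207.36 kN/bolt. φR_n = 0.75 × (1×118.8 + 1×207.36) = 244.6 kN.
Tension yield (gross): A_g = 170×8 = 1360 mm². φR_n = 0.90 × 345 × 1360 = 422.3 kN.
Governing: min(318.3, 244.6, 422.3) = 244.6 kN → bearing.

244.6 kN (bearing governs)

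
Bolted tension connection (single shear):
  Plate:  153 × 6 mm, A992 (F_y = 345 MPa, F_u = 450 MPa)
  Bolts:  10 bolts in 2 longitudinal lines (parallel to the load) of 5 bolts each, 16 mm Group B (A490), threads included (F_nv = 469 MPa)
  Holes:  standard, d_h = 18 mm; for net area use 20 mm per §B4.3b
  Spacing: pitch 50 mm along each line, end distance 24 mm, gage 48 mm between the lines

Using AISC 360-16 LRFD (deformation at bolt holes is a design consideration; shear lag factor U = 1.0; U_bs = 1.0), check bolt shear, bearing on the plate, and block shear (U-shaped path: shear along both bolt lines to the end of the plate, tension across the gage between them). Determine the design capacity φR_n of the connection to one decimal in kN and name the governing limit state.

382.3 kN (block shear governs)

Bolt shear: A_b = π(16)²/4 = 201.06 mm². φR_n = 0.75 × 469 × 201.06 × 10 × 1 = 707.2 kN.
Bearing (6 mm plate, F_u = 450 MPa): end bolts L_c = 24 − 18/2 = 15, R_n = min(1.2×15×6×450, 2.4×16×6×450) = 48.6 kN/bolt; interior L_c = 50 − 18 = 32, R_n = 103.68 kN/bolt. φR_n = 0.75 × (2×48.6 + 8×103.68) = 695.0 kN.
Block shear: shear path 2×[24+4×50] = 2×224 mm, A_gv = 2688, A_nv = 2×(224 − 4.5×20)×6 = 1608 mm²; tension across gage: (48 − 1×20)×6 = 168 mm². R_n = min(0.6×450×1608, 0.6×345×2688) + 1.0×450×168 = min(434.16, 556.42) + 75.6 = 509.76 kN. φR_n = 0.75 × 509.76 = 382.3 kN.
Governing: min(707.2, 695.0, 382.3) = 382.3 kN → block shear.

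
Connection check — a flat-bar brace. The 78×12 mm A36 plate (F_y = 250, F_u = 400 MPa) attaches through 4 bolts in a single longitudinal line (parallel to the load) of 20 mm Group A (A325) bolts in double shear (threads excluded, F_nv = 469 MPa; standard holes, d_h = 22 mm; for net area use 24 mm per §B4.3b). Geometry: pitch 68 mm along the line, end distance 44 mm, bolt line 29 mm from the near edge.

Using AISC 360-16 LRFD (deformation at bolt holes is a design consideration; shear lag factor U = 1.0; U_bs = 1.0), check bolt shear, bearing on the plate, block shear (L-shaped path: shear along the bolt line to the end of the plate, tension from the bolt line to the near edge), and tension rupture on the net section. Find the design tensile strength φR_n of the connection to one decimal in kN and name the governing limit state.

Bolt shear: A_b = π(20)²/4 = 314.16 mm². φR_n = 0.75 × 469 × 314.16 × 4 × 2 = 884.0 kN.
Bearing (12 mm plate, F_u = 400 MPa): end bolts L_c = 44 − 22/2 = 33, R_n = min(1.2×33×12×400, 2.4×20×12×400) = 190.08 kN/bolt; interior L_c = 68 − 22 = 46, R_n = 230.4 kN/bolt. φR_n = 0.75 × (1×190.08 + 3×230.4) = 661.0 kN.
Block shear: shear path 1×[44+3×68] = 1×248 mm, A_gv = 2976, A_nv = 1×(248 − 3.5×24)×12 = 1968 mm²; tension to near edge: (29 − 0.5×24)×12 = 204 mm². R_n = min(0.6×400×1968, 0.6×250×2976) + 1.0×400×204 = min(472.32, 446.4) + 81.6 = 528 kN. φR_n = 0.75 × 528 = 396.0 kN.
Tension rupture (net): A_n = (78 − 1×24)×12 = 648 mm² (U = 1.0, A_e = A_n). φR_n = 0.75 × 400 × 648 = 194.4 kN.
Governing: min(884.0, 661.0, 396.0, 194.4) = 194.4 kN → net-section rupture.

194.4 kN (net-section rupture governs)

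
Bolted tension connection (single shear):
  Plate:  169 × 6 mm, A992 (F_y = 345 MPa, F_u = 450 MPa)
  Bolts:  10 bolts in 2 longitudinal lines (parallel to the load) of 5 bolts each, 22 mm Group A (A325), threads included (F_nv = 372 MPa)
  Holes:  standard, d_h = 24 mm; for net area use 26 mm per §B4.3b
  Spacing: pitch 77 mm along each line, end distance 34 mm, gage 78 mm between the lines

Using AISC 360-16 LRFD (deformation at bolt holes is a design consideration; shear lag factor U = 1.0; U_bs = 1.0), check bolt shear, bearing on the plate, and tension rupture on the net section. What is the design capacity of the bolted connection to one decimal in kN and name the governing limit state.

Bolt shear: A_b = π(22)²/4 = 380.13 mm². φR_n = 0.75 × 372 × 380.13 × 10 × 1 = 1060.6 kN.
Bearing (6 mm plate, F_u = 450 MPa): end bolts L_c = 34 − 24/2 = 22, R_n = min(1.2×22×6×450, 2.4×22×6×450) = 71.28 kN/bolt; interior L_c = 77 − 24 = 53, R_n = 142.56 kN/bolt. φR_n = 0.75 × (2×71.28 + 8×142.56) = 962.3 kN.
Tension rupture (net): A_n = (169 − 2×26)×6 = 702 mm² (U = 1.0, A_e = A_n). φR_n = 0.75 × 450 × 702 = 236.9 kN.
Governing: min(1060.6, 962.3, 236.9) = 236.9 kN → net-section rupture.

236.9 kN (net-section rupture governs)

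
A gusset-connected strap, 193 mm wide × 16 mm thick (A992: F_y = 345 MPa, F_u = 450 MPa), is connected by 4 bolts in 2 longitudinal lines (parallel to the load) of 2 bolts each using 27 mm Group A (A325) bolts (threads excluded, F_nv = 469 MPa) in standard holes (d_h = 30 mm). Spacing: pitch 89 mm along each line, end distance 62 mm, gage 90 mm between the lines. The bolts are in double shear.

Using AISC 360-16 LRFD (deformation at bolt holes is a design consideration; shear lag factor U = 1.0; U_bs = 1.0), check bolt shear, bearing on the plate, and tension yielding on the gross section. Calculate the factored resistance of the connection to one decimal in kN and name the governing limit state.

Bolt shear: A_b = π(27)²/4 = 572.56 mm². φR_n = 0.75 × 469 × 572.56 × 4 × 2 = 1611.2 kN.
Bearing (16 mm plate, F_u = 450 MPa): end bolts L_c = 62 − 30/2 = 47, R_n = min(1.2×47×16×450, 2.4×27×16×450) = 406.08 kN/bolt; interior L_c = 89 − 30 = 59, R_n = 466.56 kN/bolt. φR_n = 0.75 × (2×406.08 + 2×466.56) = 1309.0 kN.
Tension yield (gross): A_g = 193×16 = 3088 mm². φR_n = 0.90 × 345 × 3088 = 958.8 kN.
Governing: min(1611.2, 1309.0, 958.8) = 958.8 kN → gross-section yield.

958.8 kN (gross-section yield governs)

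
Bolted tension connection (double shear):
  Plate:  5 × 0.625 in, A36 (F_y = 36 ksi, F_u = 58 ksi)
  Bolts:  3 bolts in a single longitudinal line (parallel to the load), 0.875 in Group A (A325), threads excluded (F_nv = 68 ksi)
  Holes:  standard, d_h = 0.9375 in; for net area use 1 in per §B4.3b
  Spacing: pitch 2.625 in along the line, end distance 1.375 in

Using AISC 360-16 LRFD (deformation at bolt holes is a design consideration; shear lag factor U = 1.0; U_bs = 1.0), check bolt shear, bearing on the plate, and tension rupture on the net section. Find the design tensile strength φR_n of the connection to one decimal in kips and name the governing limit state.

Bolt shear: A_b = π(0.875)²/4 = 0.60132 in². φR_n = 0.75 × 68 × 0.60132 × 3 × 2 = 184.0 kips.
Bearing (0.625 in plate, F_u = 58 ksi): end bolts L_c = 1.375 − 0.9375/2 = 0.90625, R_n = min(1.2×0.90625×0.625×58, 2.4×0.875×0.625×58) = 39.422 kips/bolt; interior L_c = 2.625 − 0.9375 = 1.6875, R_n = 73.406 kips/bolt. φR_n = 0.75 × (1×39.422 + 2×73.406) = 139.7 kips.
Tension rupture (net): A_n = (5 − 1×1)×0.625 = 2.5 in² (U = 1.0, A_e = A_n). φR_n = 0.75 × 58 × 2.5 = 108.8 kips.
Governing: min(184.0, 139.7, 108.8) = 108.8 kips → net-section rupture.

108.8 kips (net-section rupture governs)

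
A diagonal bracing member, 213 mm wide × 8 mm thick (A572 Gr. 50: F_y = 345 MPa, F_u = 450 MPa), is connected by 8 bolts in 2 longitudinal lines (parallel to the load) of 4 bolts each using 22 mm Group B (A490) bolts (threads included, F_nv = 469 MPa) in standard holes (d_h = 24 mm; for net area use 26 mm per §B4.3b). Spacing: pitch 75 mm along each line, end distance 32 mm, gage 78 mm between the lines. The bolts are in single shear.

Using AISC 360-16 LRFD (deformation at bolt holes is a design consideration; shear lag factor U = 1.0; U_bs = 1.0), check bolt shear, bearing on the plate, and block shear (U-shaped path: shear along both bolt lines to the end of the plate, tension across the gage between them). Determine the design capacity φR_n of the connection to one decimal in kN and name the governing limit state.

678.2 kN (block shear governs)

Bolt shear: A_b = π(22)²/4 = 380.13 mm². φR_n = 0.75 × 469 × 380.13 × 8 × 1 = 1069.7 kN.
Bearing (8 mm plate, F_u = 450 MPa): end bolts L_c = 32 − 24/2 = 20, R_n = min(1.2×20×8×450, 2.4×22×8×450) = 86.4 kN/bolt; interior L_c = 75 − 24 = 51, R_n = 190.08 kN/bolt. φR_n = 0.75 × (2×86.4 + 6×190.08) = 985.0 kN.
Block shear: shear path 2×[32+3×75] = 2×257 mm, A_gv = 4112, A_nv = 2×(257 − 3.5×26)×8 = 2656 mm²; tension across gage: (78 − 1×26)×8 = 416 mm². R_n = min(0.6×450×2656, 0.6×345×4112) + 1.0×450×416 = min(717.12, 851.18) + 187.2 = 904.32 kN. φR_n = 0.75 × 904.32 = 678.2 kN.
Governing: min(1069.7, 985.0, 678.2) = 678.2 kN → block shear.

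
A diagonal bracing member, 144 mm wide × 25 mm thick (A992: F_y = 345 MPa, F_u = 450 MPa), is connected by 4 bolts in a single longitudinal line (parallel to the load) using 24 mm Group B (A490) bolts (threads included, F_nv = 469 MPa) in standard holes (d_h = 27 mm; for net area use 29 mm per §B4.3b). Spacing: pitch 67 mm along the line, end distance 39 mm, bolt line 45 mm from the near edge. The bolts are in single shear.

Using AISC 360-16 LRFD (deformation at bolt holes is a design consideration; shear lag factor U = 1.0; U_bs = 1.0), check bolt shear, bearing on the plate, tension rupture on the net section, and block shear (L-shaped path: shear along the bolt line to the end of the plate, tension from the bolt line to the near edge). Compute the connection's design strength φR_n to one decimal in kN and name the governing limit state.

636.5 kN (bolt shear governs)

Bolt shear: A_b = π(24)²/4 = 452.39 mm². φR_n = 0.75 × 469 × 452.39 × 4 × 1 = 636.5 kN.
Bearing (25 mm plate, F_u = 450 MPa): end bolts L_c = 39 − 27/2 = 25.5, R_n = min(1.2×25.5×25×450, 2.4×24×25×450) = 344.25 kN/bolt; interior L_c = 67 − 27 = 40, R_n = 540 kN/bolt. φR_n = 0.75 × (1×344.25 + 3×540) = 1473.2 kN.
Tension rupture (net): A_n = (144 − 1×29)×25 = 2875 mm² (U = 1.0, A_e = A_n). φR_n = 0.75 × 450 × 2875 = 970.3 kN.
Block shear: shear path 1×[39+3×67] = 1×240 mm, A_gv = 6000, A_nv = 1×(240 − 3.5×29)×25 = 3462.5 mm²; tension to near edge: (45 − 0.5×29)×25 = 762.5 mm². R_n = min(0.6×450×3462.5, 0.6×345×6000) + 1.0×450×762.5 = min(934.88, 1242) + 343.13 = 1278 kN. φR_n = 0.75 × 1278 = 958.5 kN.
Governing: min(636.5, 1473.2, 970.3, 958.5) = 636.5 kN → bolt shear.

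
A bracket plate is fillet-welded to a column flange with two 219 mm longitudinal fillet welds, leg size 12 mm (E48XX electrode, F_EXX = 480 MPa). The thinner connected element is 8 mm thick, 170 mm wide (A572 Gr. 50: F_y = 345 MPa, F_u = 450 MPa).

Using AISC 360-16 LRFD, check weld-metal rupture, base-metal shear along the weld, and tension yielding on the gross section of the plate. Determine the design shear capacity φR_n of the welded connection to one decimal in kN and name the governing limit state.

422.3 kN (gross-section yield governs)

Weld metal: throat = 0.707×12 = 8.484 mm, L = 2×219 = 438 mm. φR_n = 0.75 × 0.6 × 480 × 8.484 × 438 = 802.7 kN.
Base metal shear (8 mm plate): yield φR_n = 1.0×0.6×345×8×438 = 725.3 kN; rupture φR_n = 0.75×0.6×450×8×438 = 709.6 kN; take 709.6 kN (rupture).
Tension yield (gross): A_g = 170×8 = 1360 mm². φR_n = 0.90 × 345 × 1360 = 422.3 kN.
Governing: min(802.7, 709.6, 422.3) = 422.3 kN → gross-section yield.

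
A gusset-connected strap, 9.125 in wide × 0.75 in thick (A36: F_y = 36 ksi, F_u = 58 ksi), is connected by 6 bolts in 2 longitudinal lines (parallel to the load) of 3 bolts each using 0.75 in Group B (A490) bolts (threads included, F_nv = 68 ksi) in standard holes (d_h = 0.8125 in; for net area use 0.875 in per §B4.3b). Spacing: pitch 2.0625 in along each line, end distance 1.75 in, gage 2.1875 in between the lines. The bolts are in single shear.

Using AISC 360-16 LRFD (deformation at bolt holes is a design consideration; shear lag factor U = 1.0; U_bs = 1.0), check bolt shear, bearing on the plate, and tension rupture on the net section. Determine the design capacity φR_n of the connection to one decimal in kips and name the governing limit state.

Bolt shear: A_b = π(0.75)²/4 = 0.44179 in². φR_n = 0.75 × 68 × 0.44179 × 6 × 1 = 135.2 kips.
Bearing (0.75 in plate, F_u = 58 ksi): end bolts L_c = 1.75 − 0.8125/2 = 1.34375, R_n = min(1.2×1.34375×0.75×58, 2.4×0.75×0.75×58) = 70.144 kips/bolt; interior L_c = 2.0625 − 0.8125 = 1.25, R_n = 65.25 kips/bolt. φR_n = 0.75 × (2×70.144 + 4×65.25) = 301.0 kips.
Tension rupture (net): A_n = (9.125 − 2×0.875)×0.75 = 5.5313 in² (U = 1.0, A_e = A_n). φR_n = 0.75 × 58 × 5.5313 = 240.6 kips.
Governing: min(135.2, 301.0, 240.6) = 135.2 kips → bolt shear.

135.2 kips (bolt shear governs)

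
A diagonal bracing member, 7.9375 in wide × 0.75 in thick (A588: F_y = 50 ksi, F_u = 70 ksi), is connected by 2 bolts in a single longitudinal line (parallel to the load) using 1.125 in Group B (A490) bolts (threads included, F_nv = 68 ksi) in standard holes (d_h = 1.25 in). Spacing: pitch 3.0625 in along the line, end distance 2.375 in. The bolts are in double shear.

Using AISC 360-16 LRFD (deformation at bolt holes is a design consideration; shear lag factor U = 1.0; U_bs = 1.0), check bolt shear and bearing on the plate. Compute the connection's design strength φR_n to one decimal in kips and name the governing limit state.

Bolt shear: A_b = π(1.125)²/4 = 0.99402 in². φR_n = 0.75 × 68 × 0.99402 × 2 × 2 = 202.8 kips.
Bearing (0.75 in plate, F_u = 70 ksi): end bolts L_c = 2.375 − 1.25/2 = 1.75, R_n = min(1.2×1.75×0.75×70, 2.4×1.125×0.75×70) = 110.25 kips/bolt; interior L_c = 3.0625 − 1.25 = 1.8125, R_n = 114.19 kips/bolt. φR_n = 0.75 × (1×110.25 + 1×114.19) = 168.3 kips.
Governing: min(202.8, 168.3) = 168.3 kips → bearing.

168.3 kips (bearing governs)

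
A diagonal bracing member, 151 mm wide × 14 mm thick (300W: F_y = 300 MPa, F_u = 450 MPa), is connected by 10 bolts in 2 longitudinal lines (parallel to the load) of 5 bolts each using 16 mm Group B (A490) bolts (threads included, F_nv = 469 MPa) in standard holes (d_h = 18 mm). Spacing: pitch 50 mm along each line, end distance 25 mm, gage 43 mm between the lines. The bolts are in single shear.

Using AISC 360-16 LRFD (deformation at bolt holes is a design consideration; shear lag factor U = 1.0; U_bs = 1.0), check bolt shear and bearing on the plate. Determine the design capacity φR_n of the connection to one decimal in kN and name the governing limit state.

707.2 kN (bolt shear governs)

Bolt shear: A_b = π(16)²/4 = 201.06 mm². φR_n = 0.75 × 469 × 201.06 × 10 × 1 = 707.2 kN.
Bearing (14 mm plate, F_u = 450 MPa): end bolts L_c = 25 − 18/2 = 16, R_n = min(1.2×16×14×450, 2.4×16×14×450) = 120.96 kN/bolt; interior L_c = 50 − 18 = 32, R_n = 241.92 kN/bolt. φR_n = 0.75 × (2×120.96 + 8×241.92) = 1633.0 kN.
Governing: min(707.2, 1633.0) = 707.2 kN → bolt shear.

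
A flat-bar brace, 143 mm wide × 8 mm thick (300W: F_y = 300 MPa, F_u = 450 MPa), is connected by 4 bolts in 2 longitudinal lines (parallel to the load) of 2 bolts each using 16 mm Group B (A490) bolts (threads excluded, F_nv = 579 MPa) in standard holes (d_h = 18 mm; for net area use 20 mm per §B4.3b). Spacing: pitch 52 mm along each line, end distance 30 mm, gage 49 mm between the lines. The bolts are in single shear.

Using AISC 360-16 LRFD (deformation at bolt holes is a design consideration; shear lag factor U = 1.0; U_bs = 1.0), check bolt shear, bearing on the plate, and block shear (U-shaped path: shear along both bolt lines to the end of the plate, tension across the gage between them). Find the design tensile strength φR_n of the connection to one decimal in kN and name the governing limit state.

Bolt shear: A_b = π(16)²/4 = 201.06 mm². φR_n = 0.75 × 579 × 201.06 × 4 × 1 = 349.2 kN.
Bearing (8 mm plate, F_u = 450 MPa): end bolts L_c = 30 − 18/2 = 21, R_n = min(1.2×21×8×450, 2.4×16×8×450) = 90.72 kN/bolt; interior L_c = 52 − 18 = 34, R_n = 138.24 kN/bolt. φR_n = 0.75 × (2×90.72 + 2×138.24) = 343.4 kN.
Block shear: shear path 2×[30+1×52] = 2×82 mm, A_gv = 1312, A_nv = 2×(82 − 1.5×20)×8 = 832 mm²; tension across gage: (49 − 1×20)×8 = 232 mm². R_n = min(0.6×450×832, 0.6×300×1312) + 1.0×450×232 = min(224.64, 236.16) + 104.4 = 329.04 kN. φR_n = 0.75 × 329.04 = 246.8 kN.
Governing: min(349.2, 343.4, 246.8) = 246.8 kN → block shear.

246.8 kN (block shear governs)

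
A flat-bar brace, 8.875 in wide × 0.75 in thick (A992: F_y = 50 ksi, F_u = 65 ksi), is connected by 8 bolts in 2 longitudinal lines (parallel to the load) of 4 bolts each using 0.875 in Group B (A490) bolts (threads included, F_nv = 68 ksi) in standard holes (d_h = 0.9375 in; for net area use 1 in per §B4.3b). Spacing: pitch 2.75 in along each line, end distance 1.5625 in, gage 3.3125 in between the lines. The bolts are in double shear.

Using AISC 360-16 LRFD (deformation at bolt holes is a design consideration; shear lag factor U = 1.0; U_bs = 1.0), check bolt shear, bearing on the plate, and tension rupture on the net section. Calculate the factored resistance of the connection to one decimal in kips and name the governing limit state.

251.4 kips (net-section rupture governs)

Bolt shear: A_b = π(0.875)²/4 = 0.60132 in². φR_n = 0.75 × 68 × 0.60132 × 8 × 2 = 490.7 kips.
Bearing (0.75 in plate, F_u = 65 ksi): end bolts L_c = 1.5625 − 0.9375/2 = 1.09375, R_n = min(1.2×1.09375×0.75×65, 2.4×0.875×0.75×65) = 63.984 kips/bolt; interior L_c = 2.75 − 0.9375 = 1.8125, R_n = 102.38 kips/bolt. φR_n = 0.75 × (2×63.984 + 6×102.38) = 556.7 kips.
Tension rupture (net): A_n = (8.875 − 2×1)×0.75 = 5.1563 in² (U = 1.0, A_e = A_n). φR_n = 0.75 × 65 × 5.1563 = 251.4 kips.
Governing: min(490.7, 556.7, 251.4) = 251.4 kips → net-section rupture.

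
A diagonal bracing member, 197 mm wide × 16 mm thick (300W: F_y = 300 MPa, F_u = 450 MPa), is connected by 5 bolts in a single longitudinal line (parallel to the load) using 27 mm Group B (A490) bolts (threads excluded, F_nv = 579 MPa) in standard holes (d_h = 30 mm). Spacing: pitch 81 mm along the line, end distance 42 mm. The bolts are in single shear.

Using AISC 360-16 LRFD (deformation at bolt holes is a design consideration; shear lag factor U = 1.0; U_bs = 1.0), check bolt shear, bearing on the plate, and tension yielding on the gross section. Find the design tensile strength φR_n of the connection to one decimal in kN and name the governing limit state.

851.0 kN (gross-section yield governs)

Bolt shear: A_b = π(27)²/4 = 572.56 mm². φR_n = 0.75 × 579 × 572.56 × 5 × 1 = 1243.2 kN.
Bearing (16 mm plate, F_u = 450 MPa): end bolts L_c = 42 − 30/2 = 27, R_n = min(1.2×27×16×450, 2.4×27×16×450) = 233.28 kN/bolt; interior L_c = 81 − 30 = 51, R_n = 440.64 kN/bolt. φR_n = 0.75 × (1×233.28 + 4×440.64) = 1496.9 kN.
Tension yield (gross): A_g = 197×16 = 3152 mm². φR_n = 0.90 × 300 × 3152 = 851.0 kN.
Governing: min(1243.2, 1496.9, 851.0) = 851.0 kN → gross-section yield.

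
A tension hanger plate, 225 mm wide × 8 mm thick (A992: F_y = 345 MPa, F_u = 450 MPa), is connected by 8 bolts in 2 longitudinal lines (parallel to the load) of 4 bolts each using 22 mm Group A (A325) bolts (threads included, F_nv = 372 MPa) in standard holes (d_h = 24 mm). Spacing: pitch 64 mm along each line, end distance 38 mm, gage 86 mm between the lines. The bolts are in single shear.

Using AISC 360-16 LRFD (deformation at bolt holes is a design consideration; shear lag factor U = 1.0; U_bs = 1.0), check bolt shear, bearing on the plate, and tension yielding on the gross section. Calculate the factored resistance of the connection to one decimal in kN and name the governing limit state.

Bolt shear: A_b = π(22)²/4 = 380.13 mm². φR_n = 0.75 × 372 × 380.13 × 8 × 1 = 848.5 kN.
Bearing (8 mm plate, F_u = 450 MPa): end bolts L_c = 38 − 24/2 = 26, R_n = min(1.2×26×8×450, 2.4×22×8×450) = 112.32 kN/bolt; interior L_c = 64 − 24 = 40, R_n = 172.8 kN/bolt. φR_n = 0.75 × (2×112.32 + 6×172.8) = 946.1 kN.
Tension yield (gross): A_g = 225×8 = 1800 mm². φR_n = 0.90 × 345 × 1800 = 558.9 kN.
Governing: min(848.5, 946.1, 558.9) = 558.9 kN → gross-section yield.

558.9 kN (gross-section yield governs)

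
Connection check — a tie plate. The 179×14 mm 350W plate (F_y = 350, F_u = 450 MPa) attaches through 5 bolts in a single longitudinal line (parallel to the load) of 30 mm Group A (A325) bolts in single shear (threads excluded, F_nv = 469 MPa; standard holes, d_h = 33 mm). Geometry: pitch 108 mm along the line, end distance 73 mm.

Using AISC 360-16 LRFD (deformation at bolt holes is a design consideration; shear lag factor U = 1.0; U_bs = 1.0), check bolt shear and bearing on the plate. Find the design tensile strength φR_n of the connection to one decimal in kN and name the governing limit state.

1243.2 kN (bolt shear governs)

Bolt shear: A_b = π(30)²/4 = 706.86 mm². φR_n = 0.75 × 469 × 706.86 × 5 × 1 = 1243.2 kN.
Bearing (14 mm plate, F_u = 450 MPa): end bolts L_c = 73 − 33/2 = 56.5, R_n = min(1.2×56.5×14×450, 2.4×30×14×450) = 427.14 kN/bolt; interior L_c = 108 − 33 = 75, R_n = 453.6 kN/bolt. φR_n = 0.75 × (1×427.14 + 4×453.6) = 1681.2 kN.
Governing: min(1243.2, 1681.2) = 1243.2 kN → bolt shear.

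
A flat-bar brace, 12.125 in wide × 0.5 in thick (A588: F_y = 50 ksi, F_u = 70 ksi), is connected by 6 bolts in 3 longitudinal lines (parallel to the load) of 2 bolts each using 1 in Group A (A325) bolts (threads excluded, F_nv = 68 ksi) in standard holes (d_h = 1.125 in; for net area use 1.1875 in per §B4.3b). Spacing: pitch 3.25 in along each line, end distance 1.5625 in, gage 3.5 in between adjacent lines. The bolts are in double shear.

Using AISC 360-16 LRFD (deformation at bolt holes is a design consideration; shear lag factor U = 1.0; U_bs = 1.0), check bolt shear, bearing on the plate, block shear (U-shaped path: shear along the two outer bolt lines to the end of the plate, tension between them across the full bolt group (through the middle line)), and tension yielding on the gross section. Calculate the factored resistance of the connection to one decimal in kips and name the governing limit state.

Bolt shear: A_b = π(1)²/4 = 0.7854 in². φR_n = 0.75 × 68 × 0.7854 × 6 × 2 = 480.7 kips.
Bearing (0.5 in plate, F_u = 70 ksi): end bolts L_c = 1.5625 − 1.125/2 = 1, R_n = min(1.2×1×0.5×70, 2.4×1×0.5×70) = 42 kips/bolt; interior L_c = 3.25 − 1.125 = 2.125, R_n = 84 kips/bolt. φR_n = 0.75 × (3×42 + 3×84) = 283.5 kips.
Block shear: shear path 2×[1.5625+1×3.25] = 2×4.8125 in, A_gv = 4.8125, A_nv = 2×(4.8125 − 1.5×1.1875)×0.5 = 3.0313 in²; tension across gage: (7 − 2×1.1875)×0.5 = 2.3125 in². R_n = min(0.6×70×3.0313, 0.6×50×4.8125) + 1.0×70×2.3125 = min(127.31, 144.38) + 161.88 = 289.19 kips. φR_n = 0.75 × 289.19 = 216.9 kips.
Tension yield (gross): A_g = 12.125×0.5 = 6.0625 in². φR_n = 0.90 × 50 × 6.0625 = 272.8 kips.
Governing: min(480.7, 283.5, 216.9, 272.8) = 216.9 kips → block shear.

216.9 kips (block shear governs)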